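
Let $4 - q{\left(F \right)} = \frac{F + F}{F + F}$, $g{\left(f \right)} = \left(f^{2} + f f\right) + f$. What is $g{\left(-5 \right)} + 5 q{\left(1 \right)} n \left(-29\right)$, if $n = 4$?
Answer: $-1695$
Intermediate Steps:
$g{\left(f \right)} = f + 2 f^{2}$ ($g{\left(f \right)} = \left(f^{2} + f^{2}\right) + f = 2 f^{2} + f = f + 2 f^{2}$)
$q{\left(F \right)} = 3$ ($q{\left(F \right)} = 4 - \frac{F + F}{F + F} = 4 - \frac{2 F}{2 F} = 4 - 2 F \frac{1}{2 F} = 4 - 1 = 3$)
$g{\left(-5 \right)} + 5 q{\left(1 \right)} n \left(-29\right) = - 5 \left(1 + 2 \left(-5\right)\right) + 5 \cdot 3 \cdot 4 \left(-29\right) = - 5 \left(1 - 10\right) + 15 \cdot 4 \left(-29\right) = \left(-5\right) \left(-9\right) + 60 \left(-29\right) = 45 - 1740 = -1695$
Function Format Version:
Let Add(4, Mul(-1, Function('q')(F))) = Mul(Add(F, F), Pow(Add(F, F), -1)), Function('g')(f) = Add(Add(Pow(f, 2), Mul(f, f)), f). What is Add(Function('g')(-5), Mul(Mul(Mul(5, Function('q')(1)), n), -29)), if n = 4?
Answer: -1695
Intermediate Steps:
Function('g')(f) = Add(f, Mul(2, Pow(f, 2))) (Function('g')(f) = Add(Add(Pow(f, 2), Pow(f, 2)), f) = Add(Mul(2, Pow(f, 2)), f) = Add(f, Mul(2, Pow(f, 2))))
Function('q')(F) = 3 (Function('q')(F) = Add(4, Mul(-1, Mul(Add(F, F), Pow(Add(F, F), -1)))) = Add(4, Mul(-1, Mul(Mul(2, F), Pow(Mul(2, F), -1)))) = Add(4, Mul(-1, Mul(Mul(2, F), Mul(Rational(1, 2), Pow(F, -1))))) = Add(4, Mul(-1, 1)) = Add(4, -1) = 3)
Add(Function('g')(-5), Mul(Mul(Mul(5, Function('q')(1)), n), -29)) = Add(Mul(-5, Add(1, Mul(2, -5))), Mul(Mul(Mul(5, 3), 4), -29)) = Add(Mul(-5, Add(1, -10)), Mul(Mul(15, 4), -29)) = Add(Mul(-5, -9), Mul(60, -29)) = Add(45, -1740) = -1695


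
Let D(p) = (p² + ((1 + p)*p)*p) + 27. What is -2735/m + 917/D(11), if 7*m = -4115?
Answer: 6881091/1316800 ≈ 5.2256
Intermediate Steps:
m = -4115/7 (m = (⅐)*(-4115) = -4115/7 ≈ -587.86)
D(p) = 27 + p² + p²*(1 + p) (D(p) = (p² + (p*(1 + p))*p) + 27 = (p² + p²*(1 + p)) + 27 = 27 + p² + p²*(1 + p))
-2735/m + 917/D(11) = -2735/(-4115/7) + 917/(27 + 11³ + 2*11²) = -2735*(-7/4115) + 917/(27 + 1331 + 2*121) = 3829/823 + 917/(27 + 1331 + 242) = 3829/823 + 917/1600 = 6881091/1316800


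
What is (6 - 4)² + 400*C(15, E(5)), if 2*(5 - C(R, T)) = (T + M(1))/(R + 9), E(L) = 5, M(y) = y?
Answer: 1954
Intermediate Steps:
C(R, T) = 5 - (1 + T)/(2*(9 + R)) (C(R, T) = 5 - (T + 1)/(2*(R + 9)) = 5 - (1 + T)/(2*(9 + R)))
(6 - 4)² + 400*C(15, E(5)) = (6 - 4)² + 400*((89 - 1*5 + 10*15)/(2*(9 + 15))) = 2² + 400*((½)*(89 - 5 + 150)/24) = 4 + 400*((½)*(1/24)*234) = 4 + 400*(39/8) = 4 + 1950 = 1954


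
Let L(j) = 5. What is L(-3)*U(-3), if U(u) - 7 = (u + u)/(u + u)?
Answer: 40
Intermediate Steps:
U(u) = 8 (U(u) = 7 + (u + u)/(u + u) = 7 + (2*u)/((2*u)) = 7 + (2*u)*(1/(2*u)) = 7 + 1 = 8)
L(-3)*U(-3) = 5*8 = 40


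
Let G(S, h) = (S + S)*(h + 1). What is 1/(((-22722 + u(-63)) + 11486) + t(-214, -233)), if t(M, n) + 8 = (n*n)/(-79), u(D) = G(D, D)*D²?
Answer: 79/2448517847 ≈ 3.2264e-8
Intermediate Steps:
G(S, h) = 2*S*(1 + h) (G(S, h) = (2*S)*(1 + h) = 2*S*(1 + h))
u(D) = 2*D³*(1 + D) (u(D) = (2*D*(1 + D))*D² = 2*D³*(1 + D))
t(M, n) = -8 - n²/79 (t(M, n) = -8 + (n*n)/(-79) = -8 + n²*(-1/79) = -8 - n²/79)
1/(((-22722 + u(-63)) + 11486) + t(-214, -233)) = 1/(((-22722 + 2*(-63)³*(1 - 63)) + 11486) + (-8 - 1/79*(-233)²)) = 1/(((-22722 + 2*(-250047)*(-62)) + 11486) + (-8 - 1/79*54289)) = 1/(((-22722 + 31005828) + 11486) + (-8 - 54289/79)) = 1/((30983106 + 11486) - 54921/79) = 1/(30994592 - 54921/79) = 1/(2448517847/79) = 79/2448517847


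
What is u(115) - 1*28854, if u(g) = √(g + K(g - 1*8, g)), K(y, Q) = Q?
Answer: -28854 + √230 ≈ -28839.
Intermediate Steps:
u(g) = √2*√g (u(g) = √(g + g) = √(2*g) = √2*√g)
u(115) - 1*28854 = √2*√115 - 1*28854 = √230 - 28854 = -28854 + √230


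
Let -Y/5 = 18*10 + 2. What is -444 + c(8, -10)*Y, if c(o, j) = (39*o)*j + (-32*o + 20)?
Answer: 3053516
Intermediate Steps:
Y = -910 (Y = -5*(18*10 + 2) = -5*(180 + 2) = -5*182 = -910)
c(o, j) = 20 - 32*o + 39*j*o (c(o, j) = 39*j*o + (20 - 32*o) = 20 - 32*o + 39*j*o)
-444 + c(8, -10)*Y = -444 + (20 - 32*8 + 39*(-10)*8)*(-910) = -444 + (20 - 256 - 3120)*(-910) = -444 - 3356*(-910) = -444 + 3053960 = 3053516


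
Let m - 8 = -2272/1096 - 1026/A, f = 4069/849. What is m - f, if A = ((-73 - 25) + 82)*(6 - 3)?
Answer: 20945003/930504 ≈ 22.509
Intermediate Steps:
A = -48 (A = (-98 + 82)*3 = -16*3 = -48)
f = 4069/849 (f = 4069*(1/849) = 4069/849 ≈ 4.7927)
m = 29923/1096 (m = 8 + (-2272/1096 - 1026/(-48)) = 8 + (-2272*1/1096 - 1026*(-1/48)) = 8 + (-284/137 + 171/8) = 8 + 21155/1096 = 29923/1096 ≈ 27.302)
m - f = 29923/1096 - 1*4069/849 = 29923/1096 - 4069/849 = 20945003/930504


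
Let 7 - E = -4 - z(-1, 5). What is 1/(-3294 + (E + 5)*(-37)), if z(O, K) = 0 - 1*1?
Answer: -1/3849 ≈ -0.00025981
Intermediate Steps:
z(O, K) = -1 (z(O, K) = 0 - 1 = -1)
E = 10 (E = 7 - (-4 - 1*(-1)) = 7 - (-4 + 1) = 7 - 1*(-3) = 7 + 3 = 10)
1/(-3294 + (E + 5)*(-37)) = 1/(-3294 + (10 + 5)*(-37)) = 1/(-3294 + 15*(-37)) = 1/(-3294 - 555) = 1/(-3849) = -1/3849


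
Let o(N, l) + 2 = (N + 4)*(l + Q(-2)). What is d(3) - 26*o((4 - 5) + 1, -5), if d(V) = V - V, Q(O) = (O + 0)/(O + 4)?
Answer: 676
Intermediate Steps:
Q(O) = O/(4 + O)
d(V) = 0
o(N, l) = -2 + (-1 + l)*(4 + N) (o(N, l) = -2 + (N + 4)*(l - 2/(4 - 2)) = -2 + (4 + N)*(l - 2/2) = -2 + (4 + N)*(l - 2*½) = -2 + (4 + N)*(l - 1) = -2 + (4 + N)*(-1 + l) = -2 + (-1 + l)*(4 + N))
d(3) - 26*o((4 - 5) + 1, -5) = 0 - 26*(-6 - ((4 - 5) + 1) + 4*(-5) + ((4 - 5) + 1)*(-5)) = 0 - 26*(-6 - (-1 + 1) - 20 + (-1 + 1)*(-5)) = 0 - 26*(-6 - 1*0 - 20 + 0*(-5)) = 0 - 26*(-6 + 0 - 20 + 0) = 0 - 26*(-26) = 0 + 676 = 676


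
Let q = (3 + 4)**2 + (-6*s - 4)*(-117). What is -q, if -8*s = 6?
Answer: 19/2 ≈ 9.5000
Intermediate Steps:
s = -3/4 (s = -1/8*6 = -3/4 ≈ -0.75000)
q = -19/2 (q = (3 + 4)**2 + (-6*(-3/4) - 4)*(-117) = 7**2 + (9/2 - 4)*(-117) = 49 + (1/2)*(-117) = 49 - 117/2 = -19/2 ≈ -9.5000)
-q = -1*(-19/2) = 19/2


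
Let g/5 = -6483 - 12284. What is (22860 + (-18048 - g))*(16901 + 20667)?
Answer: 3705970496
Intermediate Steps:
g = -93835 (g = 5*(-6483 - 12284) = 5*(-18767) = -93835)
(22860 + (-18048 - g))*(16901 + 20667) = (22860 + (-18048 - 1*(-93835)))*(16901 + 20667) = (22860 + (-18048 + 93835))*37568 = (22860 + 75787)*37568 = 98647*37568 = 3705970496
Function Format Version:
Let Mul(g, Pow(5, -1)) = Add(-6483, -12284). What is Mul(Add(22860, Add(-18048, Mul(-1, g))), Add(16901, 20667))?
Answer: 3705970496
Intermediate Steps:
g = -93835 (g = Mul(5, Add(-6483, -12284)) = Mul(5, -18767) = -93835)
Mul(Add(22860, Add(-18048, Mul(-1, g))), Add(16901, 20667)) = Mul(Add(22860, Add(-18048, Mul(-1, -93835))), Add(16901, 20667)) = Mul(Add(22860, Add(-18048, 93835)), 37568) = Mul(Add(22860, 75787), 37568) = Mul(98647, 37568) = 3705970496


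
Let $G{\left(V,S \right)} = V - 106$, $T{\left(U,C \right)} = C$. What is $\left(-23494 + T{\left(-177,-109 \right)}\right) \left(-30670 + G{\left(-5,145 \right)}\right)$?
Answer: $726523943$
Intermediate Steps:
$G{\left(V,S \right)} = -106 + V$
$\left(-23494 + T{\left(-177,-109 \right)}\right) \left(-30670 + G{\left(-5,145 \right)}\right) = \left(-23494 - 109\right) \left(-30670 - 111\right) = - 23603 \left(-30670 - 111\right) = \left(-23603\right) \left(-30781\right) = 726523943$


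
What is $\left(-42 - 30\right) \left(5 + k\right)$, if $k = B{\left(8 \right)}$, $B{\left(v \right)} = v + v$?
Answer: $-1512$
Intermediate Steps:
$B{\left(v \right)} = 2 v$
$k = 16$ ($k = 2 \cdot 8 = 16$)
$\left(-42 - 30\right) \left(5 + k\right) = \left(-42 - 30\right) \left(5 + 16\right) = \left(-72\right) 21 = -1512$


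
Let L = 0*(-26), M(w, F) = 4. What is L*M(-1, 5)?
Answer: 0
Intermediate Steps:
L = 0
L*M(-1, 5) = 0*4 = 0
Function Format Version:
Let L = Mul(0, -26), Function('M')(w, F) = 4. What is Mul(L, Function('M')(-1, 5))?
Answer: 0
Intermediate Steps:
L = 0
Mul(L, Function('M')(-1, 5)) = Mul(0, 4) = 0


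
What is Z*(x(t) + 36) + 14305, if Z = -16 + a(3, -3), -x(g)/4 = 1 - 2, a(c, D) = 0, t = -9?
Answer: 13665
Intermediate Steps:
x(g) = 4 (x(g) = -4*(1 - 2) = -4*(-1) = 4)
Z = -16 (Z = -16 + 0 = -16)
Z*(x(t) + 36) + 14305 = -16*(4 + 36) + 14305 = -16*40 + 14305 = -640 + 14305 = 13665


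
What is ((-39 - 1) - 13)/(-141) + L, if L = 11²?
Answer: 17114/141 ≈ 121.38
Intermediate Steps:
L = 121
((-39 - 1) - 13)/(-141) + L = ((-39 - 1) - 13)/(-141) + 121 = -(-40 - 13)/141 + 121 = -1/141*(-53) + 121 = 53/141 + 121 = 17114/141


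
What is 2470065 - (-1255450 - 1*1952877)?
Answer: 5678392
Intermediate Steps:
2470065 - (-1255450 - 1*1952877) = 2470065 - (-1255450 - 1952877) = 2470065 - 1*(-3208327) = 2470065 + 3208327 = 5678392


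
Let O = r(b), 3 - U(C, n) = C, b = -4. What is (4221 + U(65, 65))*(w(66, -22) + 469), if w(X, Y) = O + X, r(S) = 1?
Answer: 2229224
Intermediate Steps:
U(C, n) = 3 - C
O = 1
w(X, Y) = 1 + X
(4221 + U(65, 65))*(w(66, -22) + 469) = (4221 + (3 - 1*65))*((1 + 66) + 469) = (4221 + (3 - 65))*(67 + 469) = (4221 - 62)*536 = 4159*536 = 2229224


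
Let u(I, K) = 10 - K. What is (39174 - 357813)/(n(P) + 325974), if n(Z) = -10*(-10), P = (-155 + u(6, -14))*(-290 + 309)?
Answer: -318639/326074 ≈ -0.97720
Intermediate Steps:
P = -2489 (P = (-155 + (10 - 1*(-14)))*(-290 + 309) = (-155 + (10 + 14))*19 = (-155 + 24)*19 = -131*19 = -2489)
n(Z) = 100
(39174 - 357813)/(n(P) + 325974) = (39174 - 357813)/(100 + 325974) = -318639/326074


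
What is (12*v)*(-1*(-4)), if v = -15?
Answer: -720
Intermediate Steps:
(12*v)*(-1*(-4)) = (12*(-15))*(-1*(-4)) = -180*4 = -720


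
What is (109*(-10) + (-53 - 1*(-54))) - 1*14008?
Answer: -15097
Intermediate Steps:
(109*(-10) + (-53 - 1*(-54))) - 1*14008 = (-1090 + (-53 + 54)) - 14008 = (-1090 + 1) - 14008 = -1089 - 14008 = -15097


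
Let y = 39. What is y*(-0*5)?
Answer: 0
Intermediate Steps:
y*(-0*5) = 39*(-0*5) = 39*(-5*0) = 39*0 = 0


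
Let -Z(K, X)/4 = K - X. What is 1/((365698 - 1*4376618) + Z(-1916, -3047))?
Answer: -1/4015444 ≈ -2.4904e-7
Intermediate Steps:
Z(K, X) = -4*K + 4*X (Z(K, X) = -4*(K - X) = -4*K + 4*X)
1/((365698 - 1*4376618) + Z(-1916, -3047)) = 1/((365698 - 1*4376618) + (-4*(-1916) + 4*(-3047))) = 1/((365698 - 4376618) + (7664 - 12188)) = 1/(-4010920 - 4524) = 1/(-4015444) = -1/4015444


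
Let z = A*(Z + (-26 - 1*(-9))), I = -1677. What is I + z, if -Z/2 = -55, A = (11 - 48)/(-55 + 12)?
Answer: -68670/43 ≈ -1597.0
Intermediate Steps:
A = 37/43 (A = -37/(-43) = -37*(-1/43) = 37/43 ≈ 0.86047)
Z = 110 (Z = -2*(-55) = 110)
z = 3441/43 (z = 37*(110 + (-26 - 1*(-9)))/43 = 37*(110 + (-26 + 9))/43 = 37*(110 - 17)/43 = (37/43)*93 = 3441/43 ≈ 80.023)
I + z = -1677 + 3441/43 = -68670/43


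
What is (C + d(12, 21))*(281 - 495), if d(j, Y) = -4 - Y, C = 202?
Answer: -37878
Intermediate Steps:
(C + d(12, 21))*(281 - 495) = (202 + (-4 - 1*21))*(281 - 495) = (202 + (-4 - 21))*(-214) = (202 - 25)*(-214) = 177*(-214) = -37878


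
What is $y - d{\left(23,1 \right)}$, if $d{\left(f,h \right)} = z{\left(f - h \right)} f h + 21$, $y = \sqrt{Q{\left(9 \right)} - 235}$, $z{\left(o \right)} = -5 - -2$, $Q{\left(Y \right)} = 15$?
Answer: $48 + 2 i \sqrt{55} \approx 48.0 + 14.832 i$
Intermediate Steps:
$z{\left(o \right)} = -3$ ($z{\left(o \right)} = -5 + 2 = -3$)
$y = 2 i \sqrt{55}$ ($y = \sqrt{15 - 235} = \sqrt{-220} = 2 i \sqrt{55} \approx 14.832 i$)
$d{\left(f,h \right)} = 21 - 3 f h$ ($d{\left(f,h \right)} = - 3 f h + 21 = 21 - 3 f h$)
$y - d{\left(23,1 \right)} = 2 i \sqrt{55} - \left(21 - 69 \cdot 1\right) = 2 i \sqrt{55} - \left(21 - 69\right) = 2 i \sqrt{55} - -48 = 2 i \sqrt{55} + 48 = 48 + 2 i \sqrt{55}$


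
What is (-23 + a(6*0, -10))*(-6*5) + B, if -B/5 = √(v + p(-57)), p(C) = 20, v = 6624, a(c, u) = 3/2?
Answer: 645 - 10*√1661 ≈ 237.45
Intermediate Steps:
a(c, u) = 3/2 (a(c, u) = 3*(½) = 3/2)
B = -10*√1661 (B = -5*√(6624 + 20) = -10*√1661 ≈ -407.55)
(-23 + a(6*0, -10))*(-6*5) + B = (-23 + 3/2)*(-6*5) - 10*√1661 = -43/2*(-30) - 10*√1661 = 645 - 10*√1661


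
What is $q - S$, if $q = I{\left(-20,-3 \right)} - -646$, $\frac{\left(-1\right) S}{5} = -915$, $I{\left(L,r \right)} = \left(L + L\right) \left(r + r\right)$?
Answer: $-3689$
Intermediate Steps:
$I{\left(L,r \right)} = 4 L r$ ($I{\left(L,r \right)} = 2 L 2 r = 4 L r$)
$S = 4575$ ($S = \left(-5\right) \left(-915\right) = 4575$)
$q = 886$ ($q = 4 \left(-20\right) \left(-3\right) - -646 = 240 + 646 = 886$)
$q - S = 886 - 4575 = -3689$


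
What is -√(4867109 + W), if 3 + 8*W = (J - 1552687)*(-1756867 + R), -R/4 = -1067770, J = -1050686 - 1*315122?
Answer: -I*√3668839566283/2 ≈ -9.5771e+5*I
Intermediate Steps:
J = -1365808 (J = -1050686 - 315122 = -1365808)
R = 4271080 (R = -4*(-1067770) = 4271080)
W = -3668859034719/4 (W = -3/8 + ((-1365808 - 1552687)*(-1756867 + 4271080))/8 = -3/8 + (-2918495*2514213)/8 = -3/8 + (⅛)*(-7337718069435) = -3/8 - 7337718069435/8 = -3668859034719/4 ≈ -9.1721e+11)
-√(4867109 + W) = -√(4867109 - 3668859034719/4) = -√(-3668839566283/4) = -I*√3668839566283/2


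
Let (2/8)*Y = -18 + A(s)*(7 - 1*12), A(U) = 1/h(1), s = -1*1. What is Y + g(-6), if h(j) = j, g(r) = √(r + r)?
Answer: -92 + 2*I*√3 ≈ -92.0 + 3.4641*I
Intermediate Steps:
g(r) = √2*√r (g(r) = √(2*r) = √2*√r)
s = -1
A(U) = 1 (A(U) = 1/1 = 1)
Y = -92 (Y = 4*(-18 + 1*(7 - 1*12)) = 4*(-18 + 1*(7 - 12)) = 4*(-18 + 1*(-5)) = 4*(-18 - 5) = 4*(-23) = -92)
Y + g(-6) = -92 + √2*√(-6) = -92 + √2*(I*√6) = -92 + 2*I*√3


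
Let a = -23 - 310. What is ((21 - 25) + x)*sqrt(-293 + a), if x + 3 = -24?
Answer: -31*I*sqrt(626) ≈ -775.62*I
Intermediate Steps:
x = -27 (x = -3 - 24 = -27)
a = -333
((21 - 25) + x)*sqrt(-293 + a) = ((21 - 25) - 27)*sqrt(-293 - 333) = (-4 - 27)*sqrt(-626) = -31*I*sqrt(626)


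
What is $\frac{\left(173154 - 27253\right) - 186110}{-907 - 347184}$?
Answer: $\frac{40209}{348091} \approx 0.11551$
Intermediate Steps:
$\frac{\left(173154 - 27253\right) - 186110}{-907 - 347184} = \frac{145901 - 186110}{-348091} = \left(-40209\right) \left(- \frac{1}{348091}\right) = \frac{40209}{348091}$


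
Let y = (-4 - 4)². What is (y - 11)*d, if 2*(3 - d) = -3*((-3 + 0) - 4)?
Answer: -795/2 ≈ -397.50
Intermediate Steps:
y = 64 (y = (-8)² = 64)
d = -15/2 (d = 3 - (-3)*((-3 + 0) - 4)/2 = 3 - (-3)*(-3 - 4)/2 = 3 - (-3)*(-7)/2 = 3 - ½*21 = 3 - 21/2 = -15/2 ≈ -7.5000)
(y - 11)*d = (64 - 11)*(-15/2) = 53*(-15/2) = -795/2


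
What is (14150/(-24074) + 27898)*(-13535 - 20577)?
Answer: -11454848862912/12037 ≈ -9.5164e+8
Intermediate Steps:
(14150/(-24074) + 27898)*(-13535 - 20577) = (14150*(-1/24074) + 27898)*(-34112) = (-7075/12037 + 27898)*(-34112) = (335801151/12037)*(-34112) = -11454848862912/12037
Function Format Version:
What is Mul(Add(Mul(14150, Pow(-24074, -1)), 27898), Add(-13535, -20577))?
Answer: Rational(-11454848862912, 12037) ≈ -9.5164e+8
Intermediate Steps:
Mul(Add(Mul(14150, Pow(-24074, -1)), 27898), Add(-13535, -20577)) = Mul(Add(Mul(14150, Rational(-1, 24074)), 27898), -34112) = Mul(Add(Rational(-7075, 12037), 27898), -34112) = Mul(Rational(335801151, 12037), -34112) = Rational(-11454848862912, 12037)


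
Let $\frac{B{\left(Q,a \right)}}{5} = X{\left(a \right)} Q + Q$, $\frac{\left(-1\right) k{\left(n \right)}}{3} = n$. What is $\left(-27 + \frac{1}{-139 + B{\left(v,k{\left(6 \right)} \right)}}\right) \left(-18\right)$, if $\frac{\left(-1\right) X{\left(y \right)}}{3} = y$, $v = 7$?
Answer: $\frac{433989}{893} \approx 485.99$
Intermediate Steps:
$k{\left(n \right)} = - 3 n$
$X{\left(y \right)} = - 3 y$
$B{\left(Q,a \right)} = 5 Q - 15 Q a$ ($B{\left(Q,a \right)} = 5 \left(- 3 a Q + Q\right) = 5 \left(- 3 Q a + Q\right) = 5 \left(Q - 3 Q a\right) = 5 Q - 15 Q a$)
$\left(-27 + \frac{1}{-139 + B{\left(v,k{\left(6 \right)} \right)}}\right) \left(-18\right) = \left(-27 + \frac{1}{-139 + 5 \cdot 7 \left(1 - 3 \left(\left(-3\right) 6\right)\right)}\right) \left(-18\right) = \left(-27 + \frac{1}{-139 + 5 \cdot 7 \left(1 - -54\right)}\right) \left(-18\right) = \left(-27 + \frac{1}{-139 + 5 \cdot 7 \left(1 + 54\right)}\right) \left(-18\right) = \left(-27 + \frac{1}{-139 + 5 \cdot 7 \cdot 55}\right) \left(-18\right) = \left(-27 + \frac{1}{-139 + 1925}\right) \left(-18\right) = \left(-27 + \frac{1}{1786}\right) \left(-18\right) = \left(- \frac{48221}{1786}\right) \left(-18\right) = \frac{433989}{893}$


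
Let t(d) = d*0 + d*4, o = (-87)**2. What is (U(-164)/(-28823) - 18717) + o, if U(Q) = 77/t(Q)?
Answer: -210785135347/18907888 ≈ -11148.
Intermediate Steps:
o = 7569
t(d) = 4*d (t(d) = 0 + 4*d = 4*d)
U(Q) = 77/(4*Q) (U(Q) = 77/((4*Q)) = 77*(1/(4*Q)) = 77/(4*Q))
(U(-164)/(-28823) - 18717) + o = (((77/4)/(-164))/(-28823) - 18717) + 7569 = (((77/4)*(-1/164))*(-1/28823) - 18717) + 7569 = (-77/656*(-1/28823) - 18717) + 7569 = (77/18907888 - 18717) + 7569 = -353898939619/18907888 + 7569 = -210785135347/18907888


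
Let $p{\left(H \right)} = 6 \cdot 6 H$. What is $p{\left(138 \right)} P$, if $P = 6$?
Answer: $29808$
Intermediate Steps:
$p{\left(H \right)} = 36 H$
$p{\left(138 \right)} P = 36 \cdot 138 \cdot 6 = 4968 \cdot 6 = 29808$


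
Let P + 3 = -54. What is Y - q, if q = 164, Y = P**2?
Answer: 3085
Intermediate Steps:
P = -57 (P = -3 - 54 = -57)
Y = 3249 (Y = (-57)**2 = 3249)
Y - q = 3249 - 1*164 = 3249 - 164 = 3085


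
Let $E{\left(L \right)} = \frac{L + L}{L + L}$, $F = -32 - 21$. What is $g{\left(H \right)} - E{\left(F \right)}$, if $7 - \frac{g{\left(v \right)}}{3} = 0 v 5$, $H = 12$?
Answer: $20$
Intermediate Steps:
$F = -53$ ($F = -32 - 21 = -53$)
$g{\left(v \right)} = 21$ ($g{\left(v \right)} = 21 - 3 \cdot 0 v 5 = 21 - 3 \cdot 0 \cdot 5 = 21 - 0 = 21 + 0 = 21$)
$E{\left(L \right)} = 1$ ($E{\left(L \right)} = \frac{2 L}{2 L} = 2 L \frac{1}{2 L} = 1$)
$g{\left(H \right)} - E{\left(F \right)} = 21 - 1 = 20$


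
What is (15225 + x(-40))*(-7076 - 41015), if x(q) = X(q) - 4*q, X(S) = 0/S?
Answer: -739880035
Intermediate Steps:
X(S) = 0
x(q) = -4*q (x(q) = 0 - 4*q = -4*q)
(15225 + x(-40))*(-7076 - 41015) = (15225 - 4*(-40))*(-7076 - 41015) = (15225 + 160)*(-48091) = 15385*(-48091) = -739880035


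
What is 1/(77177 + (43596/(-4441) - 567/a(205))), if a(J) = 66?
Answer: 97702/7538548793 ≈ 1.2960e-5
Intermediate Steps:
1/(77177 + (43596/(-4441) - 567/a(205))) = 1/(77177 + (43596/(-4441) - 567/66)) = 1/(77177 + (43596*(-1/4441) - 567*1/66)) = 1/(77177 + (-43596/4441 - 189/22)) = 1/(77177 - 1798461/97702) = 1/(7538548793/97702) = 97702/7538548793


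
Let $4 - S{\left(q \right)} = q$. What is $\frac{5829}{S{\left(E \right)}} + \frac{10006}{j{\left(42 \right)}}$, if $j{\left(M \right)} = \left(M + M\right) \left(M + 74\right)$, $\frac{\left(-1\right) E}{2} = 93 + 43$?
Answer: $\frac{2481643}{112056} \approx 22.146$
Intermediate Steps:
$E = -272$ ($E = - 2 \left(93 + 43\right) = \left(-2\right) 136 = -272$)
$S{\left(q \right)} = 4 - q$
$j{\left(M \right)} = 2 M \left(74 + M\right)$
$\frac{5829}{S{\left(E \right)}} + \frac{10006}{j{\left(42 \right)}} = \frac{5829}{4 - -272} + \frac{10006}{2 \cdot 42 \left(74 + 42\right)} = \frac{5829}{4 + 272} + \frac{10006}{2 \cdot 42 \cdot 116} = \frac{5829}{276} + \frac{10006}{9744} = 5829 \cdot \frac{1}{276} + 10006 \cdot \frac{1}{9744} = \frac{1943}{92} + \frac{5003}{4872} = \frac{2481643}{112056}$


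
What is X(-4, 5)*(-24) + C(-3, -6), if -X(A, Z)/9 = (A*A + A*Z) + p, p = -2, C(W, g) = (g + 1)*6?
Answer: -1326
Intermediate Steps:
C(W, g) = 6 + 6*g (C(W, g) = (1 + g)*6 = 6 + 6*g)
X(A, Z) = 18 - 9*A² - 9*A*Z (X(A, Z) = -9*((A*A + A*Z) - 2) = -9*((A² + A*Z) - 2) = -9*(-2 + A² + A*Z) = 18 - 9*A² - 9*A*Z)
X(-4, 5)*(-24) + C(-3, -6) = (18 - 9*(-4)² - 9*(-4)*5)*(-24) + (6 + 6*(-6)) = (18 - 9*16 + 180)*(-24) + (6 - 36) = (18 - 144 + 180)*(-24) - 30 = 54*(-24) - 30 = -1296 - 30 = -1326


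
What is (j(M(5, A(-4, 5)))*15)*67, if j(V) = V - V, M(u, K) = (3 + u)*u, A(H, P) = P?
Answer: 0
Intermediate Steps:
M(u, K) = u*(3 + u)
j(V) = 0
(j(M(5, A(-4, 5)))*15)*67 = (0*15)*67 = 0*67 = 0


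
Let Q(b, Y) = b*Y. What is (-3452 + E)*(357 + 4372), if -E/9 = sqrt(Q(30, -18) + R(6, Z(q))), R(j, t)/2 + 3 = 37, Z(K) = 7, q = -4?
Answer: -16324508 - 85122*I*sqrt(118) ≈ -1.6325e+7 - 9.2466e+5*I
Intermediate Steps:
R(j, t) = 68 (R(j, t) = -6 + 2*37 = -6 + 74 = 68)
Q(b, Y) = Y*b
E = -18*I*sqrt(118) (E = -9*sqrt(-18*30 + 68) = -9*sqrt(-540 + 68) = -18*I*sqrt(118) ≈ -195.53*I)
(-3452 + E)*(357 + 4372) = (-3452 - 18*I*sqrt(118))*(357 + 4372) = (-3452 - 18*I*sqrt(118))*4729 = -16324508 - 85122*I*sqrt(118)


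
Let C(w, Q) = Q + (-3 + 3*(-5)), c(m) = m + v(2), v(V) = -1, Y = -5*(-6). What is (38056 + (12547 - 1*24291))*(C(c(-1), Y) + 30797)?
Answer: 810646408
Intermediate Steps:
Y = 30
c(m) = -1 + m (c(m) = m - 1 = -1 + m)
C(w, Q) = -18 + Q (C(w, Q) = Q + (-3 - 15) = Q - 18 = -18 + Q)
(38056 + (12547 - 1*24291))*(C(c(-1), Y) + 30797) = (38056 + (12547 - 1*24291))*((-18 + 30) + 30797) = (38056 + (12547 - 24291))*(12 + 30797) = (38056 - 11744)*30809 = 26312*30809 = 810646408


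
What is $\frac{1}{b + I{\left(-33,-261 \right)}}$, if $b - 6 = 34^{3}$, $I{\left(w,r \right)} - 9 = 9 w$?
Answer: $\frac{1}{39022} \approx 2.5627 \cdot 10^{-5}$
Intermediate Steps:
$I{\left(w,r \right)} = 9 + 9 w$
$b = 39310$ ($b = 6 + 34^{3} = 6 + 39304 = 39310$)
$\frac{1}{b + I{\left(-33,-261 \right)}} = \frac{1}{39310 + \left(9 + 9 \left(-33\right)\right)} = \frac{1}{39310 + \left(9 - 297\right)} = \frac{1}{39310 - 288} = \frac{1}{39022}$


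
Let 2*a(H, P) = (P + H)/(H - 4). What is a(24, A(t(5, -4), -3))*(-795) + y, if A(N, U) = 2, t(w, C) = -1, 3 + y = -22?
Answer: -2167/4 ≈ -541.75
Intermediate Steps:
y = -25 (y = -3 - 22 = -25)
a(H, P) = (H + P)/(2*(-4 + H)) (a(H, P) = ((P + H)/(H - 4))/2 = ((H + P)/(-4 + H))/2 = (H + P)/(2*(-4 + H)))
a(24, A(t(5, -4), -3))*(-795) + y = ((24 + 2)/(2*(-4 + 24)))*(-795) - 25 = ((½)*26/20)*(-795) - 25 = ((½)*(1/20)*26)*(-795) - 25 = (13/20)*(-795) - 25 = -2067/4 - 25 = -2167/4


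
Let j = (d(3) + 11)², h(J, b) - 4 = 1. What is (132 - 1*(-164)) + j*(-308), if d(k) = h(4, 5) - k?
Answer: -51756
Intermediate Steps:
h(J, b) = 5 (h(J, b) = 4 + 1 = 5)
d(k) = 5 - k
j = 169 (j = ((5 - 1*3) + 11)² = ((5 - 3) + 11)² = (2 + 11)² = 13² = 169)
(132 - 1*(-164)) + j*(-308) = (132 - 1*(-164)) + 169*(-308) = (132 + 164) - 52052 = 296 - 52052 = -51756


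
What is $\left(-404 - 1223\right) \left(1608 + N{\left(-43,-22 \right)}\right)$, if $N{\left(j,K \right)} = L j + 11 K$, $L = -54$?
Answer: $-6000376$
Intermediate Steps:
$N{\left(j,K \right)} = - 54 j + 11 K$
$\left(-404 - 1223\right) \left(1608 + N{\left(-43,-22 \right)}\right) = \left(-404 - 1223\right) \left(1608 + \left(\left(-54\right) \left(-43\right) + 11 \left(-22\right)\right)\right) = - 1627 \left(1608 + \left(2322 - 242\right)\right) = - 1627 \left(1608 + 2080\right) = \left(-1627\right) 3688 = -6000376$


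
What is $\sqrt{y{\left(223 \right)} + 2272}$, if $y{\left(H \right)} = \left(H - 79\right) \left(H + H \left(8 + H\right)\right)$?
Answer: $4 \sqrt{465766} \approx 2729.9$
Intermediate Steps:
$y{\left(H \right)} = \left(-79 + H\right) \left(H + H \left(8 + H\right)\right)$
$\sqrt{y{\left(223 \right)} + 2272} = \sqrt{223 \left(-711 + 223^{2} - 15610\right) + 2272} = \sqrt{223 \left(-711 + 49729 - 15610\right) + 2272} = \sqrt{223 \cdot 33408 + 2272} = \sqrt{7449984 + 2272} = \sqrt{7452256} = 4 \sqrt{465766}$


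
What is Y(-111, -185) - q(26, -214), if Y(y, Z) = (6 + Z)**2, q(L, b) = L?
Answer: 32015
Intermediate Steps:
Y(-111, -185) - q(26, -214) = (6 - 185)**2 - 1*26 = (-179)**2 - 26 = 32041 - 26 = 32015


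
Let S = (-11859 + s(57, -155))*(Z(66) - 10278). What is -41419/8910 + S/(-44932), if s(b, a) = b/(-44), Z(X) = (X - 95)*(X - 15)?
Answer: -2488569494021/800688240 ≈ -3108.0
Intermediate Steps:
Z(X) = (-95 + X)*(-15 + X)
s(b, a) = -b/44 (s(b, a) = b*(-1/44) = -b/44)
S = 6135425721/44 (S = (-11859 - 1/44*57)*((1425 + 66**2 - 110*66) - 10278) = (-11859 - 57/44)*((1425 + 4356 - 7260) - 10278) = -521853*(-1479 - 10278)/44 = -521853/44*(-11757) = 6135425721/44 ≈ 1.3944e+8)
-41419/8910 + S/(-44932) = -41419/8910 + (6135425721/44)/(-44932) = -41419*1/8910 + (6135425721/44)*(-1/44932) = -41419/8910 - 6135425721/1977008 = -2488569494021/800688240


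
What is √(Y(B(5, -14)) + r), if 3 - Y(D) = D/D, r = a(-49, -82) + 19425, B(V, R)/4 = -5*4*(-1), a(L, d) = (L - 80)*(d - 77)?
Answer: √39938 ≈ 199.84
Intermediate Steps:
a(L, d) = (-80 + L)*(-77 + d)
B(V, R) = 80 (B(V, R) = 4*(-5*4*(-1)) = 4*(-20*(-1)) = 4*20 = 80)
r = 39936 (r = (6160 - 80*(-82) - 77*(-49) - 49*(-82)) + 19425 = (6160 + 6560 + 3773 + 4018) + 19425 = 20511 + 19425 = 39936)
Y(D) = 2 (Y(D) = 3 - D/D = 3 - 1*1 = 3 - 1 = 2)
√(Y(B(5, -14)) + r) = √(2 + 39936) = √39938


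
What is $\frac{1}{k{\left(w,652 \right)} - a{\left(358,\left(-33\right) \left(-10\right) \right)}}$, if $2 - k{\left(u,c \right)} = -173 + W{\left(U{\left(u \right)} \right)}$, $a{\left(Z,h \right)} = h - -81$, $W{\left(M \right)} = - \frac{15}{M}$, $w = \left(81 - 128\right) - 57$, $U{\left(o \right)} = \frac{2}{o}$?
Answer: $- \frac{1}{1016} \approx -0.00098425$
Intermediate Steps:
$w = -104$ ($w = -47 - 57 = -104$)
$a{\left(Z,h \right)} = 81 + h$ ($a{\left(Z,h \right)} = h + 81 = 81 + h$)
$k{\left(u,c \right)} = 175 + \frac{15 u}{2}$ ($k{\left(u,c \right)} = 2 - \left(-173 - \frac{15}{2 \frac{1}{u}}\right) = 2 - \left(-173 - 15 \frac{u}{2}\right) = 2 - \left(-173 - \frac{15 u}{2}\right) = 2 + \left(173 + \frac{15 u}{2}\right) = 175 + \frac{15 u}{2}$)
$\frac{1}{k{\left(w,652 \right)} - a{\left(358,\left(-33\right) \left(-10\right) \right)}} = \frac{1}{\left(175 + \frac{15}{2} \left(-104\right)\right) - \left(81 - -330\right)} = \frac{1}{\left(175 - 780\right) - \left(81 + 330\right)} = \frac{1}{-605 - 411} = \frac{1}{-1016} = - \frac{1}{1016}$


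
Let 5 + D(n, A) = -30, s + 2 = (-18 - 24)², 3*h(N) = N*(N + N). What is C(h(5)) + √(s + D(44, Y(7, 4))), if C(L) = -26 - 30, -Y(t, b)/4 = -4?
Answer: -56 + √1727 ≈ -14.443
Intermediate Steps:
h(N) = 2*N²/3 (h(N) = (N*(N + N))/3 = (N*(2*N))/3 = (2*N²)/3 = 2*N²/3)
Y(t, b) = 16 (Y(t, b) = -4*(-4) = 16)
s = 1762 (s = -2 + (-18 - 24)² = -2 + (-42)² = -2 + 1764 = 1762)
C(L) = -56
D(n, A) = -35 (D(n, A) = -5 - 30 = -35)
C(h(5)) + √(s + D(44, Y(7, 4))) = -56 + √(1762 - 35) = -56 + √1727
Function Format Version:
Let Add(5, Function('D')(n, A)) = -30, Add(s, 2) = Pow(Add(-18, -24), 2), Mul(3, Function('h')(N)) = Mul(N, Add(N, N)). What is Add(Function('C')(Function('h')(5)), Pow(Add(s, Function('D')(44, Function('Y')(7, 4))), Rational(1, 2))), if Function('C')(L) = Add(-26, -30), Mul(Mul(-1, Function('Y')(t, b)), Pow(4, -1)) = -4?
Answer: Add(-56, Pow(1727, Rational(1, 2))) ≈ -14.443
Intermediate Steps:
Function('h')(N) = Mul(Rational(2, 3), Pow(N, 2)) (Function('h')(N) = Mul(Rational(1, 3), Mul(N, Add(N, N))) = Mul(Rational(1, 3), Mul(N, Mul(2, N))) = Mul(Rational(1, 3), Mul(2, Pow(N, 2))) = Mul(Rational(2, 3), Pow(N, 2)))
Function('Y')(t, b) = 16 (Function('Y')(t, b) = Mul(-4, -4) = 16)
s = 1762 (s = Add(-2, Pow(Add(-18, -24), 2)) = Add(-2, Pow(-42, 2)) = Add(-2, 1764) = 1762)
Function('C')(L) = -56
Function('D')(n, A) = -35 (Function('D')(n, A) = Add(-5, -30) = -35)
Add(Function('C')(Function('h')(5)), Pow(Add(s, Function('D')(44, Function('Y')(7, 4))), Rational(1, 2))) = Add(-56, Pow(Add(1762, -35), Rational(1, 2))) = Add(-56, Pow(1727, Rational(1, 2)))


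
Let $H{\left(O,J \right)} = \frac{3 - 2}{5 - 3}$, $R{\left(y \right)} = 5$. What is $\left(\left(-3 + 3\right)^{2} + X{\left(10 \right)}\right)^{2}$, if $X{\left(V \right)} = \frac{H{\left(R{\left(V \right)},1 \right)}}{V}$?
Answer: $\frac{1}{400} \approx 0.0025$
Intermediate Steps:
$H{\left(O,J \right)} = \frac{1}{2}$ ($H{\left(O,J \right)} = 1 \cdot \frac{1}{2} = \frac{1}{2}$)
$X{\left(V \right)} = \frac{1}{2 V}$
$\left(\left(-3 + 3\right)^{2} + X{\left(10 \right)}\right)^{2} = \left(\left(-3 + 3\right)^{2} + \frac{1}{2 \cdot 10}\right)^{2} = \left(0^{2} + \frac{1}{2} \cdot \frac{1}{10}\right)^{2} = \left(0 + \frac{1}{20}\right)^{2} = \left(\frac{1}{20}\right)^{2} = \frac{1}{400}$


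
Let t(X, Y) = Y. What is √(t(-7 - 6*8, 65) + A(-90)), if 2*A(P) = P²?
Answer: √4115 ≈ 64.148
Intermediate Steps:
A(P) = P²/2
√(t(-7 - 6*8, 65) + A(-90)) = √(65 + (½)*(-90)²) = √(65 + (½)*8100) = √(65 + 4050) = √4115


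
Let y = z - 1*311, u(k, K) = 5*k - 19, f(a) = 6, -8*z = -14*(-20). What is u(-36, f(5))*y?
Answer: 68854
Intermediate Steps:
z = -35 (z = -(-7)*(-20)/4 = -1/8*280 = -35)
u(k, K) = -19 + 5*k
y = -346 (y = -35 - 1*311 = -35 - 311 = -346)
u(-36, f(5))*y = (-19 + 5*(-36))*(-346) = (-19 - 180)*(-346) = -199*(-346) = 68854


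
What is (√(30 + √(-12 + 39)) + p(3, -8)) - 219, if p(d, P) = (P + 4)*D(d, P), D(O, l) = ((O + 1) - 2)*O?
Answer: -243 + √(30 + 3*√3) ≈ -237.07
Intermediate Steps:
D(O, l) = O*(-1 + O) (D(O, l) = ((1 + O) - 2)*O = (-1 + O)*O = O*(-1 + O))
p(d, P) = d*(-1 + d)*(4 + P) (p(d, P) = (P + 4)*(d*(-1 + d)) = (4 + P)*(d*(-1 + d)) = d*(-1 + d)*(4 + P))
(√(30 + √(-12 + 39)) + p(3, -8)) - 219 = (√(30 + √(-12 + 39)) + 3*(-1 + 3)*(4 - 8)) - 219 = (√(30 + √27) + 3*2*(-4)) - 219 = (√(30 + 3*√3) - 24) - 219 = (-24 + √(30 + 3*√3)) - 219 = -243 + √(30 + 3*√3)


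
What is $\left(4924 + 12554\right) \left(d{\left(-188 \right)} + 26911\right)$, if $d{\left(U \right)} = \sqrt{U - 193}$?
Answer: $470350458 + 17478 i \sqrt{381} \approx 4.7035 \cdot 10^{8} + 3.4116 \cdot 10^{5} i$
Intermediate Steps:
$d{\left(U \right)} = \sqrt{-193 + U}$
$\left(4924 + 12554\right) \left(d{\left(-188 \right)} + 26911\right) = \left(4924 + 12554\right) \left(\sqrt{-193 - 188} + 26911\right) = 17478 \left(\sqrt{-381} + 26911\right) = 17478 \left(i \sqrt{381} + 26911\right) = 17478 \left(26911 + i \sqrt{381}\right) = 470350458 + 17478 i \sqrt{381}$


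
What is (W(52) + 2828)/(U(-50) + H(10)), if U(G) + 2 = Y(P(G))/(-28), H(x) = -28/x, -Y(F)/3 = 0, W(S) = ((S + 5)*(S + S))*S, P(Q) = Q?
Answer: -388855/6 ≈ -64809.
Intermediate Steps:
W(S) = 2*S²*(5 + S) (W(S) = ((5 + S)*(2*S))*S = (2*S*(5 + S))*S = 2*S²*(5 + S))
Y(F) = 0 (Y(F) = -3*0 = 0)
U(G) = -2 (U(G) = -2 + 0/(-28) = -2 + 0*(-1/28) = -2 + 0 = -2)
(W(52) + 2828)/(U(-50) + H(10)) = (2*52²*(5 + 52) + 2828)/(-2 - 28/10) = (2*2704*57 + 2828)/(-2 - 28*⅒) = (308256 + 2828)/(-2 - 14/5) = 311084/(-24/5) = 311084*(-5/24) = -388855/6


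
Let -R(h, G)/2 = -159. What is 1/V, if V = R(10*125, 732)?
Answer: 1/318 ≈ 0.0031447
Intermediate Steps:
R(h, G) = 318 (R(h, G) = -2*(-159) = 318)
V = 318
1/V = 1/318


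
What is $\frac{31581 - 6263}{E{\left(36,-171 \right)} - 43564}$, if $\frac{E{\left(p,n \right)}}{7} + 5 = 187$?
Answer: $- \frac{12659}{21145} \approx -0.59868$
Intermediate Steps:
$E{\left(p,n \right)} = 1274$ ($E{\left(p,n \right)} = -35 + 7 \cdot 187 = -35 + 1309 = 1274$)
$\frac{31581 - 6263}{E{\left(36,-171 \right)} - 43564} = \frac{31581 - 6263}{1274 - 43564} = \frac{31581 + \left(-21617 + 15354\right)}{-42290} = \left(31581 - 6263\right) \left(- \frac{1}{42290}\right) = 25318 \left(- \frac{1}{42290}\right) = - \frac{12659}{21145}$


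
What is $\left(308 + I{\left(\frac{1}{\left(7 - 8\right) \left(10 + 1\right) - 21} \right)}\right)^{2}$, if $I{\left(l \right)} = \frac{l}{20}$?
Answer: $\frac{38855900161}{409600} \approx 94863.0$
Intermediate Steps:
$I{\left(l \right)} = \frac{l}{20}$ ($I{\left(l \right)} = l \frac{1}{20} = \frac{l}{20}$)
$\left(308 + I{\left(\frac{1}{\left(7 - 8\right) \left(10 + 1\right) - 21} \right)}\right)^{2} = \left(308 + \frac{1}{20 \left(\left(7 - 8\right) \left(10 + 1\right) - 21\right)}\right)^{2} = \left(308 + \frac{1}{20 \left(\left(-1\right) 11 - 21\right)}\right)^{2} = \left(308 + \frac{1}{20 \left(-11 - 21\right)}\right)^{2} = \left(308 + \frac{1}{20 \left(-32\right)}\right)^{2} = \left(308 + \frac{1}{20} \left(- \frac{1}{32}\right)\right)^{2} = \left(308 - \frac{1}{640}\right)^{2} = \left(\frac{197119}{640}\right)^{2} = \frac{38855900161}{409600}$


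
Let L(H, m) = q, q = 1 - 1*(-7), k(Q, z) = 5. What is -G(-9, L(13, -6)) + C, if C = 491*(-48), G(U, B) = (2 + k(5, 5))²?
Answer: -23617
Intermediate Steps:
q = 8 (q = 1 + 7 = 8)
L(H, m) = 8
G(U, B) = 49 (G(U, B) = (2 + 5)² = 7² = 49)
C = -23568
-G(-9, L(13, -6)) + C = -1*49 - 23568 = -49 - 23568 = -23617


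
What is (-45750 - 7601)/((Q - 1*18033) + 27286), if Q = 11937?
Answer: -53351/21190 ≈ -2.5177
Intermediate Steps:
(-45750 - 7601)/((Q - 1*18033) + 27286) = (-45750 - 7601)/((11937 - 1*18033) + 27286) = -53351/((11937 - 18033) + 27286) = -53351/(-6096 + 27286) = -53351/21190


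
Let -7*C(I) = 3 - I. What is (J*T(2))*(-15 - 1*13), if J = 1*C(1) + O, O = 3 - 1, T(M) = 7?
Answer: -336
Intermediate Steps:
C(I) = -3/7 + I/7 (C(I) = -(3 - I)/7 = -3/7 + I/7)
O = 2
J = 12/7 (J = 1*(-3/7 + (⅐)*1) + 2 = 1*(-3/7 + ⅐) + 2 = 1*(-2/7) + 2 = -2/7 + 2 = 12/7 ≈ 1.7143)
(J*T(2))*(-15 - 1*13) = ((12/7)*7)*(-15 - 1*13) = 12*(-15 - 13) = 12*(-28) = -336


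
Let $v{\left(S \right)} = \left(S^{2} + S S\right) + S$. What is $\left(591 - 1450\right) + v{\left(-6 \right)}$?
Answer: $-793$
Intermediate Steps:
$v{\left(S \right)} = S + 2 S^{2}$ ($v{\left(S \right)} = \left(S^{2} + S^{2}\right) + S = 2 S^{2} + S = S + 2 S^{2}$)
$\left(591 - 1450\right) + v{\left(-6 \right)} = \left(591 - 1450\right) - 6 \left(1 + 2 \left(-6\right)\right) = -859 - 6 \left(1 - 12\right) = -859 - -66 = -859 + 66 = -793$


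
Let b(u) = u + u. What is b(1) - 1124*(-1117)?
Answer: 1255510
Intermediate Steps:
b(u) = 2*u
b(1) - 1124*(-1117) = 2*1 - 1124*(-1117) = 2 + 1255508 = 1255510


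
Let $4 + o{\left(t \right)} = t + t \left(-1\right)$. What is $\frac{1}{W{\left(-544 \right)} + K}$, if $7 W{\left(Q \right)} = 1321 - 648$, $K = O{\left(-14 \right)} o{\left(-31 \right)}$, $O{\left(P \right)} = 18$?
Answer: $\frac{7}{169} \approx 0.04142$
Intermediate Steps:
$o{\left(t \right)} = -4$ ($o{\left(t \right)} = -4 + \left(t + t \left(-1\right)\right) = -4 + \left(t - t\right) = -4 + 0 = -4$)
$K = -72$ ($K = 18 \left(-4\right) = -72$)
$W{\left(Q \right)} = \frac{673}{7}$ ($W{\left(Q \right)} = \frac{1321 - 648}{7} = \frac{1}{7} \cdot 673 = \frac{673}{7}$)
$\frac{1}{W{\left(-544 \right)} + K} = \frac{1}{\frac{673}{7} - 72} = \frac{1}{\frac{169}{7}} = \frac{7}{169}$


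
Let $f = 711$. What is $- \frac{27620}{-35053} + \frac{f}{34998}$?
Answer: $\frac{330522481}{408928298} \approx 0.80826$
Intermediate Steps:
$- \frac{27620}{-35053} + \frac{f}{34998} = - \frac{27620}{-35053} + \frac{711}{34998} = \left(-27620\right) \left(- \frac{1}{35053}\right) + 711 \cdot \frac{1}{34998} = \frac{27620}{35053} + \frac{237}{11666} = \frac{330522481}{408928298}$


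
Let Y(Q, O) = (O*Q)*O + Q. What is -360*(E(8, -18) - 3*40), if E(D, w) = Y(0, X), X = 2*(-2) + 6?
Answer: 43200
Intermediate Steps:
X = 2 (X = -4 + 6 = 2)
Y(Q, O) = Q + Q*O**2 (Y(Q, O) = Q*O**2 + Q = Q + Q*O**2)
E(D, w) = 0 (E(D, w) = 0*(1 + 2**2) = 0*(1 + 4) = 0*5 = 0)
-360*(E(8, -18) - 3*40) = -360*(0 - 3*40) = -360*(0 - 120) = -360*(-120) = 43200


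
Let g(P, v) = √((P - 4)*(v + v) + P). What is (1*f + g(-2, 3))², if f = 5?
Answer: (5 + I*√38)² ≈ -13.0 + 61.644*I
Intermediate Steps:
g(P, v) = √(P + 2*v*(-4 + P)) (g(P, v) = √((-4 + P)*(2*v) + P) = √(2*v*(-4 + P) + P) = √(P + 2*v*(-4 + P)))
(1*f + g(-2, 3))² = (1*5 + √(-2 - 8*3 + 2*(-2)*3))² = (5 + √(-2 - 24 - 12))² = (5 + √(-38))² = (5 + I*√38)²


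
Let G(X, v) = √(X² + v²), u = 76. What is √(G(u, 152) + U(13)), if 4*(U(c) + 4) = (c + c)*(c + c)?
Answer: √(165 + 76*√5) ≈ 18.301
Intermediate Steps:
U(c) = -4 + c² (U(c) = -4 + ((c + c)*(c + c))/4 = -4 + ((2*c)*(2*c))/4 = -4 + (4*c²)/4 = -4 + c²)
√(G(u, 152) + U(13)) = √(√(76² + 152²) + (-4 + 13²)) = √(√(5776 + 23104) + (-4 + 169)) = √(√28880 + 165) = √(76*√5 + 165) = √(165 + 76*√5)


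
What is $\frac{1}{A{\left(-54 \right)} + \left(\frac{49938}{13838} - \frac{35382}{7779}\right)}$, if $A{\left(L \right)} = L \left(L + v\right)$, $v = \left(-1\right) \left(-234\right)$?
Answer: $- \frac{17940967}{174403057309} \approx -0.00010287$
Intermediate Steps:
$v = 234$
$A{\left(L \right)} = L \left(234 + L\right)$ ($A{\left(L \right)} = L \left(L + 234\right) = L \left(234 + L\right)$)
$\frac{1}{A{\left(-54 \right)} + \left(\frac{49938}{13838} - \frac{35382}{7779}\right)} = \frac{1}{- 54 \left(234 - 54\right) + \left(\frac{49938}{13838} - \frac{35382}{7779}\right)} = \frac{1}{\left(-54\right) 180 + \left(49938 \cdot \frac{1}{13838} - \frac{11794}{2593}\right)} = \frac{1}{-9720 + \left(\frac{24969}{6919} - \frac{11794}{2593}\right)} = \frac{1}{-9720 - \frac{16858069}{17940967}} = \frac{1}{- \frac{174403057309}{17940967}} = - \frac{17940967}{174403057309}$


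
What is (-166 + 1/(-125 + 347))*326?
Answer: -6006713/111 ≈ -54115.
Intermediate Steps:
(-166 + 1/(-125 + 347))*326 = (-166 + 1/222)*326 = -36851/222*326 = -6006713/111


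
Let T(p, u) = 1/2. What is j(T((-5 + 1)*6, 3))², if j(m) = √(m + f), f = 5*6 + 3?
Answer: 67/2 ≈ 33.500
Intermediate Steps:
T(p, u) = ½
f = 33 (f = 30 + 3 = 33)
j(m) = √(33 + m) (j(m) = √(m + 33) = √(33 + m))
j(T((-5 + 1)*6, 3))² = (√(33 + ½))² = (√(67/2))² = (√134/2)² = 67/2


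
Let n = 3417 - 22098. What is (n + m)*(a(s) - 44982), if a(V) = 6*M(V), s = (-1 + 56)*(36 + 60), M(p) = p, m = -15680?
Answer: 457070022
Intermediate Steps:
n = -18681
s = 5280 (s = 55*96 = 5280)
a(V) = 6*V
(n + m)*(a(s) - 44982) = (-18681 - 15680)*(6*5280 - 44982) = -34361*(31680 - 44982) = -34361*(-13302) = 457070022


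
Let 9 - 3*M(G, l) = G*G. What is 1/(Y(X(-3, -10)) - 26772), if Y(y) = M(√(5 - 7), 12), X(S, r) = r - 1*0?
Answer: -3/80305 ≈ -3.7358e-5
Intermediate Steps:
M(G, l) = 3 - G²/3 (M(G, l) = 3 - G*G/3 = 3 - G²/3)
X(S, r) = r (X(S, r) = r + 0 = r)
Y(y) = 11/3 (Y(y) = 3 - (√(5 - 7))²/3 = 3 - (√(-2))²/3 = 3 - (I*√2)²/3 = 3 - ⅓*(-2) = 3 + ⅔ = 11/3)
1/(Y(X(-3, -10)) - 26772) = 1/(11/3 - 26772) = 1/(-80305/3) = -3/80305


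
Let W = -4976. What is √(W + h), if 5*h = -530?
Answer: 11*I*√42 ≈ 71.288*I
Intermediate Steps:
h = -106 (h = (⅕)*(-530) = -106)
√(W + h) = √(-4976 - 106) = √(-5082) = 11*I*√42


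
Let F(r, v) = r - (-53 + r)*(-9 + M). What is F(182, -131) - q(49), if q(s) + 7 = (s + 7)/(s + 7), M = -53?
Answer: 8186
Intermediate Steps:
F(r, v) = -3286 + 63*r (F(r, v) = r - (-53 + r)*(-9 - 53) = r - (-53 + r)*(-62) = r - (3286 - 62*r) = r + (-3286 + 62*r) = -3286 + 63*r)
q(s) = -6 (q(s) = -7 + (s + 7)/(s + 7) = -7 + (7 + s)/(7 + s) = -7 + 1 = -6)
F(182, -131) - q(49) = (-3286 + 63*182) - 1*(-6) = (-3286 + 11466) + 6 = 8180 + 6 = 8186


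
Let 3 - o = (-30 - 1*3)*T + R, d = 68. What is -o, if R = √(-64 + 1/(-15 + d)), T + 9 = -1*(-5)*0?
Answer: 294 + I*√179723/53 ≈ 294.0 + 7.9988*I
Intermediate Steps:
T = -9 (T = -9 - 1*(-5)*0 = -9 + 5*0 = -9 + 0 = -9)
R = I*√179723/53 (R = √(-64 + 1/(-15 + 68)) = √(-64 + 1/53) = √(-3391/53) = I*√179723/53 ≈ 7.9988*I)
o = -294 - I*√179723/53 (o = 3 - ((-30 - 1*3)*(-9) + I*√179723/53) = 3 - ((-30 - 3)*(-9) + I*√179723/53) = 3 - (-33*(-9) + I*√179723/53) = 3 - (297 + I*√179723/53) = 3 + (-297 - I*√179723/53) = -294 - I*√179723/53 ≈ -294.0 - 7.9988*I)
-o = -(-294 - I*√179723/53) = 294 + I*√179723/53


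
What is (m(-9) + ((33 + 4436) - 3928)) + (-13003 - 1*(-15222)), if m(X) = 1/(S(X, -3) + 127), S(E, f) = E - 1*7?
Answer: 306361/111 ≈ 2760.0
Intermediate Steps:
S(E, f) = -7 + E (S(E, f) = E - 7 = -7 + E)
m(X) = 1/(120 + X) (m(X) = 1/((-7 + X) + 127) = 1/(120 + X))
(m(-9) + ((33 + 4436) - 3928)) + (-13003 - 1*(-15222)) = (1/(120 - 9) + ((33 + 4436) - 3928)) + (-13003 - 1*(-15222)) = (1/111 + (4469 - 3928)) + (-13003 + 15222) = (1/111 + 541) + 2219 = 60052/111 + 2219 = 306361/111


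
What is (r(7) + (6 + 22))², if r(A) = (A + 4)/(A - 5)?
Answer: 4489/4 ≈ 1122.3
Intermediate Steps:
r(A) = (4 + A)/(-5 + A)
(r(7) + (6 + 22))² = ((4 + 7)/(-5 + 7) + (6 + 22))² = (11/2 + 28)² = (67/2)² = 4489/4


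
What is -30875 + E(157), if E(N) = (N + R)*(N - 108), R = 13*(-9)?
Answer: -28915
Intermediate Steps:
R = -117
E(N) = (-117 + N)*(-108 + N) (E(N) = (N - 117)*(N - 108) = (-117 + N)*(-108 + N))
-30875 + E(157) = -30875 + (12636 + 157² - 225*157) = -30875 + (12636 + 24649 - 35325) = -30875 + 1960 = -28915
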